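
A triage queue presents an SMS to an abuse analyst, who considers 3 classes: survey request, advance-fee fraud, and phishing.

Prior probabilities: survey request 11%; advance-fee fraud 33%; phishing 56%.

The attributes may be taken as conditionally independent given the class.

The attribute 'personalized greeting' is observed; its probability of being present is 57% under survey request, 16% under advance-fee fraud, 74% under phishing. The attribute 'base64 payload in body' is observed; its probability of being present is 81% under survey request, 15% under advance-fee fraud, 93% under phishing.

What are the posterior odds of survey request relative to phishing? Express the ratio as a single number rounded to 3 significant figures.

0.132

The normalizing constant cancels in an odds ratio, so compute prior × likelihood for the two hypotheses only:
  survey request: 0.11 × 0.57 × 0.81 = 0.050787
  phishing: 0.56 × 0.74 × 0.93 = 0.38539
Odds(survey request : phishing) = 0.050787 / 0.38539 ≈ 0.132.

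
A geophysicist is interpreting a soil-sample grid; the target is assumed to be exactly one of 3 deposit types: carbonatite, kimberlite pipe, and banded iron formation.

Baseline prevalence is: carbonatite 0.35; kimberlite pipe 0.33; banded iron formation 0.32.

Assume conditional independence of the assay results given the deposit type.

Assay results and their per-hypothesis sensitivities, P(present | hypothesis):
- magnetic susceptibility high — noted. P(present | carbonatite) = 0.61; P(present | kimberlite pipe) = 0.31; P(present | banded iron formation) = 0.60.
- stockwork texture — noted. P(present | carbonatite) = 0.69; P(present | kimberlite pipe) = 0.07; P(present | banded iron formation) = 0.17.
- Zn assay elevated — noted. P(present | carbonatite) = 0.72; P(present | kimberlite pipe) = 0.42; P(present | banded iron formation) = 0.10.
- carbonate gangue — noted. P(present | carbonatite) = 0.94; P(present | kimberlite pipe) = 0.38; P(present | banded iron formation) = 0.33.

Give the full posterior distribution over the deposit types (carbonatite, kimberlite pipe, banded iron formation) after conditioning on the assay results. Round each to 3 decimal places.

Multiply each prior by the joint likelihood of the assay result pattern:
  carbonatite: 0.35 × 0.61 × 0.69 × 0.72 × 0.94 = 0.099703
  kimberlite pipe: 0.33 × 0.31 × 0.07 × 0.42 × 0.38 = 0.0011429
  banded iron formation: 0.32 × 0.60 × 0.17 × 0.10 × 0.33 = 0.0010771
Normalizing constant Z = 0.099703 + 0.0011429 + 0.0010771 = 0.10192.
P(carbonatite | evidence) = 0.099703 / 0.10192 ≈ 0.978
P(kimberlite pipe | evidence) = 0.0011429 / 0.10192 ≈ 0.011
P(banded iron formation | evidence) = 0.0010771 / 0.10192 ≈ 0.011

0.978, 0.011, 0.011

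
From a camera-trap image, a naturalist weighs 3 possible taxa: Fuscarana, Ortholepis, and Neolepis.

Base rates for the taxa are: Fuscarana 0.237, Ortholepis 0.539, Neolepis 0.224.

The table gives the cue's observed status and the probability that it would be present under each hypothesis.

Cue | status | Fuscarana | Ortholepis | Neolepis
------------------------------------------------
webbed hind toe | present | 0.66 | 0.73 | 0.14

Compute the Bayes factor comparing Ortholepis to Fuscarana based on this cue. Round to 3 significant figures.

Likelihood of this cue under each hypothesis:
  Ortholepis: 0.73
  Fuscarana: 0.66
Bayes factor = 0.73 / 0.66 ≈ 1.11

1.11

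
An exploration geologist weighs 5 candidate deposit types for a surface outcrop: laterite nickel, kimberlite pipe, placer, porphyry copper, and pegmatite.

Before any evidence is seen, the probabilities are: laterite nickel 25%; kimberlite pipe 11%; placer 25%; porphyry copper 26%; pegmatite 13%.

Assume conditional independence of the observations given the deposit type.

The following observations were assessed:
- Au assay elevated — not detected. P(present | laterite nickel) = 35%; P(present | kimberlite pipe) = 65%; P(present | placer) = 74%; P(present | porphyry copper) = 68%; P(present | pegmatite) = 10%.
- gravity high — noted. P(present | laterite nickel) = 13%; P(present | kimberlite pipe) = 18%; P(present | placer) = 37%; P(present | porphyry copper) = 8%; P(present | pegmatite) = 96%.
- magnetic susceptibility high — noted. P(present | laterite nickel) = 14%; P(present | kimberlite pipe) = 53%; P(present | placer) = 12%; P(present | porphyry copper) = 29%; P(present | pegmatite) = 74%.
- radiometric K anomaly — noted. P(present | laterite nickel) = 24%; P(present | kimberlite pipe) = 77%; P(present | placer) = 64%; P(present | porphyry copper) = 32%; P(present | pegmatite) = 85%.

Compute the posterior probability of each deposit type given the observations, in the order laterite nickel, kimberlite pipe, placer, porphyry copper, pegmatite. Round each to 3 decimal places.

0.009, 0.037, 0.024, 0.008, 0.922

By Bayes' rule with conditional independence, the unnormalized weight for each hypothesis is prior × ∏ likelihoods (using 1 − P(present | H) for each absent observation):
  laterite nickel: 0.25 × (1 − 0.35) × 0.13 × 0.14 × 0.24 = 0.0007098
  kimberlite pipe: 0.11 × (1 − 0.65) × 0.18 × 0.53 × 0.77 = 0.0028281
  placer: 0.25 × (1 − 0.74) × 0.37 × 0.12 × 0.64 = 0.001847
  porphyry copper: 0.26 × (1 − 0.68) × 0.08 × 0.29 × 0.32 = 0.00061768
  pegmatite: 0.13 × (1 − 0.10) × 0.96 × 0.74 × 0.85 = 0.070649
The unnormalized weights sum to 0.076652.
P(laterite nickel | evidence) = 0.0007098 / 0.076652 ≈ 0.009
P(kimberlite pipe | evidence) = 0.0028281 / 0.076652 ≈ 0.037
P(placer | evidence) = 0.001847 / 0.076652 ≈ 0.024
P(porphyry copper | evidence) = 0.00061768 / 0.076652 ≈ 0.008
P(pegmatite | evidence) = 0.070649 / 0.076652 ≈ 0.922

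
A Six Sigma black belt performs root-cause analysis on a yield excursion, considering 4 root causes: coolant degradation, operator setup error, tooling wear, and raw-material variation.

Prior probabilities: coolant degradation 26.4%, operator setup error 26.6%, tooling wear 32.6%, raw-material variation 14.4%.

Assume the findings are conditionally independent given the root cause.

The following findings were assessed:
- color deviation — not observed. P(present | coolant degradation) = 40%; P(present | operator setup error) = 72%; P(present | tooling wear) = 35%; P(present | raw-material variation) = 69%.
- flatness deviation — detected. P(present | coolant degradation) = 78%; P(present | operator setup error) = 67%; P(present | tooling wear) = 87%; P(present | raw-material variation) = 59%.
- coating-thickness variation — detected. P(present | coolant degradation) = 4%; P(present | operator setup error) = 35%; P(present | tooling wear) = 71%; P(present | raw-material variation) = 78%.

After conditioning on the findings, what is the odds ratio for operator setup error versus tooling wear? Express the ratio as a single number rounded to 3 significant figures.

The normalizing constant cancels in an odds ratio, so compute prior × likelihood for the two hypotheses only (using 1 − P(present | H) for each absent finding):
  operator setup error: 0.266 × (1 − 0.72) × 0.67 × 0.35 = 0.017466
  tooling wear: 0.326 × (1 − 0.35) × 0.87 × 0.71 = 0.13089
Odds(operator setup error : tooling wear) = 0.017466 / 0.13089 ≈ 0.133.

0.133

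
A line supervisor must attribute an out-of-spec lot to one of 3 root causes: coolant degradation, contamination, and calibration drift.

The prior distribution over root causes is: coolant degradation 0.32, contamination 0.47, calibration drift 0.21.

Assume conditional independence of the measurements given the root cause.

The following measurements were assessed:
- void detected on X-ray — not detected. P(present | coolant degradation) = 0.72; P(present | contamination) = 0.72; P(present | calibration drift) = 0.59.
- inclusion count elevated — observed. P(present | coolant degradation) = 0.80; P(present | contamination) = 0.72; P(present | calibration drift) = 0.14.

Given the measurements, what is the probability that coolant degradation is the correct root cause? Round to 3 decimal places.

0.402

For each hypothesis, the unnormalized posterior weight is prior × product of the measurement likelihoods (using 1 − P(present | H) for each absent measurement):
  coolant degradation: 0.32 × (1 − 0.72) × 0.80 = 0.07168
  contamination: 0.47 × (1 − 0.72) × 0.72 = 0.094752
  calibration drift: 0.21 × (1 − 0.59) × 0.14 = 0.012054
Marginal likelihood of the evidence = 0.17849.
P(coolant degradation | evidence) = 0.07168 / 0.17849 ≈ 0.402.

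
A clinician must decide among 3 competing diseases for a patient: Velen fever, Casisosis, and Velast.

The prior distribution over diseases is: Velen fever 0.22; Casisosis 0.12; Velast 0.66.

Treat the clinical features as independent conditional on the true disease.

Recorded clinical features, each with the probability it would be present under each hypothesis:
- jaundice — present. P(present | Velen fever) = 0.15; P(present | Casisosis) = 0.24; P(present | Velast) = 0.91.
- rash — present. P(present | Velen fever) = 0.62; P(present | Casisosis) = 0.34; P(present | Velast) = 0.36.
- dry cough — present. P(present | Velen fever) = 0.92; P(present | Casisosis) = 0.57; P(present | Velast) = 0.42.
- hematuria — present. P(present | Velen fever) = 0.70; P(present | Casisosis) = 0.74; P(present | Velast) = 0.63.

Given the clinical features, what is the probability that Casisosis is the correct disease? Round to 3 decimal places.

0.055

By Bayes' rule with conditional independence, the unnormalized weight for each hypothesis is prior × ∏ likelihoods:
  Velen fever: 0.22 × 0.15 × 0.62 × 0.92 × 0.70 = 0.013176
  Casisosis: 0.12 × 0.24 × 0.34 × 0.57 × 0.74 = 0.0041303
  Velast: 0.66 × 0.91 × 0.36 × 0.42 × 0.63 = 0.057211
Marginal likelihood of the evidence = 0.074517.
P(Casisosis | evidence) = 0.0041303 / 0.074517 ≈ 0.055.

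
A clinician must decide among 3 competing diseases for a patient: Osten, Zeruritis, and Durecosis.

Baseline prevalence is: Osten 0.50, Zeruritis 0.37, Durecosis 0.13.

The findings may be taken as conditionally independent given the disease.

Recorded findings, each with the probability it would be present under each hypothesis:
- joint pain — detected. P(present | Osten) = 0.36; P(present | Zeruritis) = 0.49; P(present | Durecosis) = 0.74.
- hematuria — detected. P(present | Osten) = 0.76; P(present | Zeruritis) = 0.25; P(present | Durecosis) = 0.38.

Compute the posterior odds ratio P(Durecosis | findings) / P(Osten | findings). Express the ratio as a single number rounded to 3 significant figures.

0.267

The normalizing constant cancels in an odds ratio, so compute prior × likelihood for the two hypotheses only:
  Durecosis: 0.13 × 0.74 × 0.38 = 0.036556
  Osten: 0.50 × 0.36 × 0.76 = 0.1368
Posterior odds = 0.036556 / 0.1368 ≈ 0.267.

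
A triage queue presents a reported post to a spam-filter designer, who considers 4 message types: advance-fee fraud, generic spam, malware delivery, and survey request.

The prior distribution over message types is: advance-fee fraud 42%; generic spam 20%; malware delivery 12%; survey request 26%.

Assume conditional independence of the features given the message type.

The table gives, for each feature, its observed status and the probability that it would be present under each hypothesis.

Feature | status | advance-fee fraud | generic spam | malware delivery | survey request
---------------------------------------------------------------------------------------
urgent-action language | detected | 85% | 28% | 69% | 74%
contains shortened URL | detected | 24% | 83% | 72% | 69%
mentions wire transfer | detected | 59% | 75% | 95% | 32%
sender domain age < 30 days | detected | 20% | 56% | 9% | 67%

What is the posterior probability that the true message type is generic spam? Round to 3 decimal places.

By Bayes' rule with conditional independence, the unnormalized weight for each hypothesis is prior × ∏ likelihoods:
  advance-fee fraud: 0.42 × 0.85 × 0.24 × 0.59 × 0.20 = 0.01011
  generic spam: 0.20 × 0.28 × 0.83 × 0.75 × 0.56 = 0.019522
  malware delivery: 0.12 × 0.69 × 0.72 × 0.95 × 0.09 = 0.0050972
  survey request: 0.26 × 0.74 × 0.69 × 0.32 × 0.67 = 0.028463
Marginal likelihood of the evidence = 0.063192.
P(generic spam | evidence) = 0.019522 / 0.063192 ≈ 0.309.

0.309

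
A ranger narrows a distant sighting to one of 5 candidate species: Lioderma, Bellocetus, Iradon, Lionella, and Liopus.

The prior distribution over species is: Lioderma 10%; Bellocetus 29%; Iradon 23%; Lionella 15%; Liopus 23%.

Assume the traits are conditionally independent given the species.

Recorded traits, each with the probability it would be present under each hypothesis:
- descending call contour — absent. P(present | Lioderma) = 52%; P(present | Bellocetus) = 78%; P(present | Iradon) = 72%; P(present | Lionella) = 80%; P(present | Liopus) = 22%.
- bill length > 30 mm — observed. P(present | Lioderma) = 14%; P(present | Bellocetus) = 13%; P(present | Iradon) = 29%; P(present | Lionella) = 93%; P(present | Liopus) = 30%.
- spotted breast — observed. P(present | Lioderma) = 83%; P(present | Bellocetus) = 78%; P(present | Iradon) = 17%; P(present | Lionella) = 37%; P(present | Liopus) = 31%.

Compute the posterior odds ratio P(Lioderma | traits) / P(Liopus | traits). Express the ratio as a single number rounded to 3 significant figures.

Unnormalized posterior weight (prior times the trait likelihoods) for each of the two hypotheses (using 1 − P(present | H) for each absent trait):
  Lioderma: 0.10 × (1 − 0.52) × 0.14 × 0.83 = 0.0055776
  Liopus: 0.23 × (1 − 0.22) × 0.30 × 0.31 = 0.016684
Odds(Lioderma : Liopus) = 0.0055776 / 0.016684 ≈ 0.334.

0.334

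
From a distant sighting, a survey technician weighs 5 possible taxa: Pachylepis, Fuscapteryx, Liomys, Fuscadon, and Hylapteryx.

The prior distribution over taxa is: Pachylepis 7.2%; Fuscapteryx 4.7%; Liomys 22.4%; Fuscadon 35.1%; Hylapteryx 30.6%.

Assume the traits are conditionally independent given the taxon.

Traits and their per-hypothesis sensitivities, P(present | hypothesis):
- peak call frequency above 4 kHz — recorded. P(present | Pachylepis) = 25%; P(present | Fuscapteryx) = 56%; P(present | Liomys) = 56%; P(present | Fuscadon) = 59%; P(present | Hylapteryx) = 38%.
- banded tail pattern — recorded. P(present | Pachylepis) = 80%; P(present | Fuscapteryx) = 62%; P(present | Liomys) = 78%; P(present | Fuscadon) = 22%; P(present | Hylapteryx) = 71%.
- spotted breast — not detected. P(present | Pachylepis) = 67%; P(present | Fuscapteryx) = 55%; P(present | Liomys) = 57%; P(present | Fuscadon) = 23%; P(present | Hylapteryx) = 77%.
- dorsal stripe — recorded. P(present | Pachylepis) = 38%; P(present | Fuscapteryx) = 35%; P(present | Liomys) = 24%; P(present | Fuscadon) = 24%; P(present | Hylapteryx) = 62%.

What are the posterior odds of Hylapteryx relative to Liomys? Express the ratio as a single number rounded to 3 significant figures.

The normalizing constant cancels in an odds ratio, so compute prior × likelihood for the two hypotheses only (using 1 − P(present | H) for each absent trait):
  Hylapteryx: 0.306 × 0.38 × 0.71 × (1 − 0.77) × 0.62 = 0.011773
  Liomys: 0.224 × 0.56 × 0.78 × (1 − 0.57) × 0.24 = 0.010097
Odds(Hylapteryx : Liomys) = 0.011773 / 0.010097 ≈ 1.17.

1.17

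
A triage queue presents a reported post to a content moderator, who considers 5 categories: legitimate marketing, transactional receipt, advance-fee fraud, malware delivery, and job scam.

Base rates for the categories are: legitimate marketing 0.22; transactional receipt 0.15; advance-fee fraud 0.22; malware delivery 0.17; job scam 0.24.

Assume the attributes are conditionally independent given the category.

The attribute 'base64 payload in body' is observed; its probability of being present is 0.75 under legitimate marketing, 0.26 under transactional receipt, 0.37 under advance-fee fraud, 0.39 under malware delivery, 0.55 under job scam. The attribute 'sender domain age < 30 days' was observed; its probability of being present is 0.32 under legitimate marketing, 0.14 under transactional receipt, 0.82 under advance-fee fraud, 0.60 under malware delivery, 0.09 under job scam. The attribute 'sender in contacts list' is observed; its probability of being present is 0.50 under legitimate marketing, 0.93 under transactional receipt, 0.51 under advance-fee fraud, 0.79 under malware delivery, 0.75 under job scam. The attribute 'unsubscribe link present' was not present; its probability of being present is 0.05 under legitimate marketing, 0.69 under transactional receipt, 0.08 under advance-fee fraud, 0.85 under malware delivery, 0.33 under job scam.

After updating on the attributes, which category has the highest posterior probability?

advance-fee fraud

For each hypothesis, the unnormalized posterior weight is prior × product of the attribute likelihoods (using 1 − P(present | H) for each absent attribute):
  legitimate marketing: 0.22 × 0.75 × 0.32 × 0.50 × (1 − 0.05) = 0.02508
  transactional receipt: 0.15 × 0.26 × 0.14 × 0.93 × (1 − 0.69) = 0.0015741
  advance-fee fraud: 0.22 × 0.37 × 0.82 × 0.51 × (1 − 0.08) = 0.031318
  malware delivery: 0.17 × 0.39 × 0.60 × 0.79 × (1 − 0.85) = 0.0047139
  job scam: 0.24 × 0.55 × 0.09 × 0.75 × (1 − 0.33) = 0.0059697
Marginal likelihood of the evidence = 0.068656.
P(legitimate marketing | evidence) ≈ 0.02508 / 0.068656 ≈ 0.365
P(transactional receipt | evidence) ≈ 0.0015741 / 0.068656 ≈ 0.023
P(advance-fee fraud | evidence) ≈ 0.031318 / 0.068656 ≈ 0.456
P(malware delivery | evidence) ≈ 0.0047139 / 0.068656 ≈ 0.069
P(job scam | evidence) ≈ 0.0059697 / 0.068656 ≈ 0.087
The largest is 0.456, so advance-fee fraud is most probable.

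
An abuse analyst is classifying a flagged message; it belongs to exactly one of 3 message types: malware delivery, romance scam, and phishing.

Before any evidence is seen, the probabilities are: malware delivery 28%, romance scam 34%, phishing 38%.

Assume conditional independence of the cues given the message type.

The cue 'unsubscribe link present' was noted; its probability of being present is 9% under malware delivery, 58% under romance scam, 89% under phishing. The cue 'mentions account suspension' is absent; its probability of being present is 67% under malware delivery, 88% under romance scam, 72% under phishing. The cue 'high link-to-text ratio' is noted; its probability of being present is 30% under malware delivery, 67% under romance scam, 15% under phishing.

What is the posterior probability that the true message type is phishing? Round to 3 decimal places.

Multiply each prior by the joint likelihood of the cue pattern (using 1 − P(present | H) for each absent cue):
  malware delivery: 0.28 × 0.09 × (1 − 0.67) × 0.30 = 0.0024948
  romance scam: 0.34 × 0.58 × (1 − 0.88) × 0.67 = 0.015855
  phishing: 0.38 × 0.89 × (1 − 0.72) × 0.15 = 0.014204
Normalizing constant Z = 0.0024948 + 0.015855 + 0.014204 = 0.032554.
P(phishing | evidence) = 0.014204 / 0.032554 ≈ 0.436.

0.436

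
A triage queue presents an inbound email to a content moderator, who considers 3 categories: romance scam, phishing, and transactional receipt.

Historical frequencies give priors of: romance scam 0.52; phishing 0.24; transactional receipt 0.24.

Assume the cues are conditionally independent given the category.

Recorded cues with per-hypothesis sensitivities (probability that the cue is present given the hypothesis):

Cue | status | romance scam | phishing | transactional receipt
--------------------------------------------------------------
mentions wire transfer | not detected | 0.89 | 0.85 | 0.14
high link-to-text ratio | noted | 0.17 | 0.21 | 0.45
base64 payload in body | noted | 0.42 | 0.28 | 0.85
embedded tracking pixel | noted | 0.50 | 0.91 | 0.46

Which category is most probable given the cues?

Multiply each prior by the joint likelihood of the cue pattern (using 1 − P(present | H) for each absent cue):
  romance scam: 0.52 × (1 − 0.89) × 0.17 × 0.42 × 0.50 = 0.002042
  phishing: 0.24 × (1 − 0.85) × 0.21 × 0.28 × 0.91 = 0.0019263
  transactional receipt: 0.24 × (1 − 0.14) × 0.45 × 0.85 × 0.46 = 0.036316
The unnormalized weights sum to 0.040284.
P(romance scam | evidence) ≈ 0.002042 / 0.040284 ≈ 0.051
P(phishing | evidence) ≈ 0.0019263 / 0.040284 ≈ 0.048
P(transactional receipt | evidence) ≈ 0.036316 / 0.040284 ≈ 0.901
The largest is 0.901, so transactional receipt is most probable.

transactional receipt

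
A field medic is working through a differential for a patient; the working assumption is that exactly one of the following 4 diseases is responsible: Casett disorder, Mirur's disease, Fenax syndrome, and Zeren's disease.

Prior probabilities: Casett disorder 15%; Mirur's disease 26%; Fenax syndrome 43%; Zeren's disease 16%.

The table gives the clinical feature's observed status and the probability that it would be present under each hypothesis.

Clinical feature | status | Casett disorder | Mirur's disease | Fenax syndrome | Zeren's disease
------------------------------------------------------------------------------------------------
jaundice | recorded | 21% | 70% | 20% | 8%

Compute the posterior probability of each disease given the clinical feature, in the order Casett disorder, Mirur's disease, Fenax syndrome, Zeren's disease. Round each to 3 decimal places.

By Bayes' rule, the unnormalized weight for each hypothesis is prior × likelihood:
  Casett disorder: 0.15 × 0.21 = 0.0315
  Mirur's disease: 0.26 × 0.70 = 0.182
  Fenax syndrome: 0.43 × 0.20 = 0.086
  Zeren's disease: 0.16 × 0.08 = 0.0128
Marginal likelihood of the evidence = 0.3123.
P(Casett disorder | evidence) = 0.0315 / 0.3123 ≈ 0.101
P(Mirur's disease | evidence) = 0.182 / 0.3123 ≈ 0.583
P(Fenax syndrome | evidence) = 0.086 / 0.3123 ≈ 0.275
P(Zeren's disease | evidence) = 0.0128 / 0.3123 ≈ 0.041

0.101, 0.583, 0.275, 0.041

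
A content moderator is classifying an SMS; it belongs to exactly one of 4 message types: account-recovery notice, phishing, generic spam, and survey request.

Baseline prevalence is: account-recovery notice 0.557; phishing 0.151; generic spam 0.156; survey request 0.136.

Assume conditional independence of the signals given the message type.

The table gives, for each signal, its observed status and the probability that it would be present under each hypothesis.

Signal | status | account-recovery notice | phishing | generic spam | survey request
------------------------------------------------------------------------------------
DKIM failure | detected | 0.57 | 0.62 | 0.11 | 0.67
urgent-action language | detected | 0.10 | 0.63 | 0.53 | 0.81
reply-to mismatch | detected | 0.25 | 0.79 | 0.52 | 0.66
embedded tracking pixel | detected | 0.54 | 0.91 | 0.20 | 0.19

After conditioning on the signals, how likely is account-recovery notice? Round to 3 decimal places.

0.075

By Bayes' rule with conditional independence, the unnormalized weight for each hypothesis is prior × ∏ likelihoods:
  account-recovery notice: 0.557 × 0.57 × 0.10 × 0.25 × 0.54 = 0.0042861
  phishing: 0.151 × 0.62 × 0.63 × 0.79 × 0.91 = 0.042401
  generic spam: 0.156 × 0.11 × 0.53 × 0.52 × 0.20 = 0.00094586
  survey request: 0.136 × 0.67 × 0.81 × 0.66 × 0.19 = 0.0092554
The unnormalized weights sum to 0.056889.
P(account-recovery notice | evidence) = 0.0042861 / 0.056889 ≈ 0.075.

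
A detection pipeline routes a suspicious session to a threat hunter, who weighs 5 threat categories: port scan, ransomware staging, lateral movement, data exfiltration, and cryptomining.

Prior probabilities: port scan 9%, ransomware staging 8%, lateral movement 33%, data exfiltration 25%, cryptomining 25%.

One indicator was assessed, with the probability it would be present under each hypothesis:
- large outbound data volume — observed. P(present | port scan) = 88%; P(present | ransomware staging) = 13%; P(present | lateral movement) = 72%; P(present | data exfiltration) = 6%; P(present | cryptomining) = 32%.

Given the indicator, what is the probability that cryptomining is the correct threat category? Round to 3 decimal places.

0.189

Multiply each prior by the likelihood of the indicator:
  port scan: 0.09 × 0.88 = 0.0792
  ransomware staging: 0.08 × 0.13 = 0.0104
  lateral movement: 0.33 × 0.72 = 0.2376
  data exfiltration: 0.25 × 0.06 = 0.015
  cryptomining: 0.25 × 0.32 = 0.08
The unnormalized weights sum to 0.4222.
P(cryptomining | evidence) = 0.08 / 0.4222 ≈ 0.189.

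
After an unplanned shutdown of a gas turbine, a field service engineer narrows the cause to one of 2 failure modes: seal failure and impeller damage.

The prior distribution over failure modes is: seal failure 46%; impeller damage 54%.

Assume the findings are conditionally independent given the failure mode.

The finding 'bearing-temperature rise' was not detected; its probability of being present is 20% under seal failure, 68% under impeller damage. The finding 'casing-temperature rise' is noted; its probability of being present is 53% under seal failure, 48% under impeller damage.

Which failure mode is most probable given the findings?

seal failure

Multiply each prior by the joint likelihood of the evidence pattern (using 1 − P(present | H) for each absent finding):
  seal failure: 0.46 × (1 − 0.20) × 0.53 = 0.19504
  impeller damage: 0.54 × (1 − 0.68) × 0.48 = 0.082944
The unnormalized weights sum to 0.27798.
P(seal failure | evidence) ≈ 0.19504 / 0.27798 ≈ 0.702
P(impeller damage | evidence) ≈ 0.082944 / 0.27798 ≈ 0.298
The largest is 0.702, so seal failure is most probable.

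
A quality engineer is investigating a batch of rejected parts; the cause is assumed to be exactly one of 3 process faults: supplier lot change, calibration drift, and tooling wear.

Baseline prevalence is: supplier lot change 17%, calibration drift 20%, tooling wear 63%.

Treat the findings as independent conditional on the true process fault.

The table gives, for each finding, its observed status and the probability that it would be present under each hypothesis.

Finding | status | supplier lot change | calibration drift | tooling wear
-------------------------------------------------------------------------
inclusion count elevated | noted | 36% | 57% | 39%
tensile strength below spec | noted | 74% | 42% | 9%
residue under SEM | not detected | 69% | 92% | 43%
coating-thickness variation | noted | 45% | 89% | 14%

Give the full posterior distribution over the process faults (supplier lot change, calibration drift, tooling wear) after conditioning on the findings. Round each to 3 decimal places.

0.550, 0.297, 0.154

Multiply each prior by the joint likelihood of the evidence pattern (using 1 − P(present | H) for each absent finding):
  supplier lot change: 0.17 × 0.36 × 0.74 × (1 − 0.69) × 0.45 = 0.0063177
  calibration drift: 0.20 × 0.57 × 0.42 × (1 − 0.92) × 0.89 = 0.0034091
  tooling wear: 0.63 × 0.39 × 0.09 × (1 − 0.43) × 0.14 = 0.0017646
The unnormalized weights sum to 0.011491.
P(supplier lot change | evidence) = 0.0063177 / 0.011491 ≈ 0.550
P(calibration drift | evidence) = 0.0034091 / 0.011491 ≈ 0.297
P(tooling wear | evidence) = 0.0017646 / 0.011491 ≈ 0.154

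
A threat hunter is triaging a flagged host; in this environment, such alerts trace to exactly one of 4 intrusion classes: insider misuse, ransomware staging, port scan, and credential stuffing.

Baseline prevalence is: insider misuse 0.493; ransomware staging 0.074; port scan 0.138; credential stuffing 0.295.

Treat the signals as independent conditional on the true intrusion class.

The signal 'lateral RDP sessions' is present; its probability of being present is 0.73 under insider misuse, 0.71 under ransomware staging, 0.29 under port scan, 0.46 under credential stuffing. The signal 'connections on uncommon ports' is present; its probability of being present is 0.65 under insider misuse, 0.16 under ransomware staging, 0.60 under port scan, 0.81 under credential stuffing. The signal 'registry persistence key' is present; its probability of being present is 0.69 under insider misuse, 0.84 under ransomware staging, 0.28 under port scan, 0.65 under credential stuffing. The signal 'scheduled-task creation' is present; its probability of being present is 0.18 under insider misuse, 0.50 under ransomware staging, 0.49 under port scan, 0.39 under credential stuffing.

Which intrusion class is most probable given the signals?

For each hypothesis, the unnormalized posterior weight is prior × product of the signal likelihoods:
  insider misuse: 0.493 × 0.73 × 0.65 × 0.69 × 0.18 = 0.029054
  ransomware staging: 0.074 × 0.71 × 0.16 × 0.84 × 0.50 = 0.0035307
  port scan: 0.138 × 0.29 × 0.60 × 0.28 × 0.49 = 0.0032944
  credential stuffing: 0.295 × 0.46 × 0.81 × 0.65 × 0.39 = 0.027864
Marginal likelihood of the evidence = 0.063743.
P(insider misuse | evidence) ≈ 0.029054 / 0.063743 ≈ 0.456
P(ransomware staging | evidence) ≈ 0.0035307 / 0.063743 ≈ 0.055
P(port scan | evidence) ≈ 0.0032944 / 0.063743 ≈ 0.052
P(credential stuffing | evidence) ≈ 0.027864 / 0.063743 ≈ 0.437
The largest is 0.456, so insider misuse is most probable.

insider misuse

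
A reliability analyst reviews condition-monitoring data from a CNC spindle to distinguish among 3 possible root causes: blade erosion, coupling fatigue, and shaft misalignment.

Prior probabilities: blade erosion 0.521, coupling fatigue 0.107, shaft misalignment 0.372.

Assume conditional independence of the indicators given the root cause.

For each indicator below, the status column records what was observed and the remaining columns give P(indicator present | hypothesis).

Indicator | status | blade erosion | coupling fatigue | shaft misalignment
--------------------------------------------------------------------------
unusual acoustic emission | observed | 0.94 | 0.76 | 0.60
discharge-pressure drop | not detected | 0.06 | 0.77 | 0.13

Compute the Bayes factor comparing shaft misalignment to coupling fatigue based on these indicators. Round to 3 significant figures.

The Bayes factor is the ratio of the joint likelihoods of the indicator pattern under the two hypotheses (using 1 − P(present | H) for each absent indicator).
  shaft misalignment: 0.60 × (1 − 0.13) = 0.522
  coupling fatigue: 0.76 × (1 − 0.77) = 0.1748
Bayes factor = 0.522 / 0.1748 ≈ 2.99

2.99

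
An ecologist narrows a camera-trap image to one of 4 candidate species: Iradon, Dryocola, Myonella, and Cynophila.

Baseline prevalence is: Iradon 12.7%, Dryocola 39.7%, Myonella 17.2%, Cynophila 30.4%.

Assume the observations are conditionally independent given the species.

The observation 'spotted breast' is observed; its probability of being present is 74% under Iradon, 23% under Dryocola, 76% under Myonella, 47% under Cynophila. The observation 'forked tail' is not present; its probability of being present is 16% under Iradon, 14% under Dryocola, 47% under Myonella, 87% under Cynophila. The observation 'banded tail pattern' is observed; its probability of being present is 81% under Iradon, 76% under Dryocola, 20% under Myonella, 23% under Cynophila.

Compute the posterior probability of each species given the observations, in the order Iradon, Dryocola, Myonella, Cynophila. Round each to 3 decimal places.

0.451, 0.421, 0.098, 0.030

By Bayes' rule with conditional independence, the unnormalized weight for each hypothesis is prior × ∏ likelihoods (using 1 − P(present | H) for each absent observation):
  Iradon: 0.127 × 0.74 × (1 − 0.16) × 0.81 = 0.063944
  Dryocola: 0.397 × 0.23 × (1 − 0.14) × 0.76 = 0.05968
  Myonella: 0.172 × 0.76 × (1 − 0.47) × 0.20 = 0.013856
  Cynophila: 0.304 × 0.47 × (1 − 0.87) × 0.23 = 0.0042721
Marginal likelihood of the evidence = 0.14175.
P(Iradon | evidence) = 0.063944 / 0.14175 ≈ 0.451
P(Dryocola | evidence) = 0.05968 / 0.14175 ≈ 0.421
P(Myonella | evidence) = 0.013856 / 0.14175 ≈ 0.098
P(Cynophila | evidence) = 0.0042721 / 0.14175 ≈ 0.030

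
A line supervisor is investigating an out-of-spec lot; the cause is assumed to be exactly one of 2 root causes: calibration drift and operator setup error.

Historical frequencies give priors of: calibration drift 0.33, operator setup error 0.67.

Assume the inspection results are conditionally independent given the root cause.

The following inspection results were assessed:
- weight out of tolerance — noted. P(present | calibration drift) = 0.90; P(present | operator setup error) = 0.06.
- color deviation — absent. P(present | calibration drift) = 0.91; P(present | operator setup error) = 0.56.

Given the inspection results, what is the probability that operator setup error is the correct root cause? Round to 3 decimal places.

0.398

Multiply each prior by the joint likelihood of the inspection result pattern (using 1 − P(present | H) for each absent inspection result):
  calibration drift: 0.33 × 0.90 × (1 − 0.91) = 0.02673
  operator setup error: 0.67 × 0.06 × (1 − 0.56) = 0.017688
Marginal likelihood of the evidence = 0.044418.
P(operator setup error | evidence) = 0.017688 / 0.044418 ≈ 0.398.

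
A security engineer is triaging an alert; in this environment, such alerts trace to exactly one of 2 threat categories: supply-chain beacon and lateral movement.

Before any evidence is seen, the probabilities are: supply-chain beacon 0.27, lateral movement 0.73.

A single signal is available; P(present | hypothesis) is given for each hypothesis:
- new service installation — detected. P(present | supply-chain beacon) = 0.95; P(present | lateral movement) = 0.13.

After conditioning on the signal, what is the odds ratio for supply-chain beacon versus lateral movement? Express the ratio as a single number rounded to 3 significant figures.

2.70

The normalizing constant cancels in an odds ratio, so compute prior × likelihood for the two hypotheses only:
  supply-chain beacon: 0.27 × 0.95 = 0.2565
  lateral movement: 0.73 × 0.13 = 0.0949
Posterior odds = 0.2565 / 0.0949 ≈ 2.70.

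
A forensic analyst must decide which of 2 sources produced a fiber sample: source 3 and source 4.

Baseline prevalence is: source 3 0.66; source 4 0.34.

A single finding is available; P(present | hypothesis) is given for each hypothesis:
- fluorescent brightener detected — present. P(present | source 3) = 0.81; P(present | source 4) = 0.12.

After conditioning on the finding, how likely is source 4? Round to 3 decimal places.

0.071

For each hypothesis, the unnormalized posterior weight is prior × likelihood:
  source 3: 0.66 × 0.81 = 0.5346
  source 4: 0.34 × 0.12 = 0.0408
The unnormalized weights sum to 0.5754.
P(source 4 | evidence) = 0.0408 / 0.5754 ≈ 0.071.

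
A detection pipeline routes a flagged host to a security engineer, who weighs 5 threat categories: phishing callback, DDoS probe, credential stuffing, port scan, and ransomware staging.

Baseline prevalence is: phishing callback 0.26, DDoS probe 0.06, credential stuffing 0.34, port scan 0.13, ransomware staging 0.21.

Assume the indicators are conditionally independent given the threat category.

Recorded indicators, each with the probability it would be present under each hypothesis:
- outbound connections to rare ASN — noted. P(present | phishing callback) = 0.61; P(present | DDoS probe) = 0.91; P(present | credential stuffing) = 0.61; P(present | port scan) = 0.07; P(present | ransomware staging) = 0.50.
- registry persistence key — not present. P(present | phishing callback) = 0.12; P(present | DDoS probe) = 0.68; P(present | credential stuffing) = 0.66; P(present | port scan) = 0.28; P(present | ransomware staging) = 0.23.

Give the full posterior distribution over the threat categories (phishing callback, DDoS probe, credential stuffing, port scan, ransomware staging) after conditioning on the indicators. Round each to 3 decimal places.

0.443, 0.055, 0.224, 0.021, 0.257

By Bayes' rule with conditional independence, the unnormalized weight for each hypothesis is prior × ∏ likelihoods (using 1 − P(present | H) for each absent indicator):
  phishing callback: 0.26 × 0.61 × (1 − 0.12) = 0.13957
  DDoS probe: 0.06 × 0.91 × (1 − 0.68) = 0.017472
  credential stuffing: 0.34 × 0.61 × (1 − 0.66) = 0.070516
  port scan: 0.13 × 0.07 × (1 − 0.28) = 0.006552
  ransomware staging: 0.21 × 0.50 × (1 − 0.23) = 0.08085
Normalizing constant Z = 0.13957 + 0.017472 + 0.070516 + 0.006552 + 0.08085 = 0.31496.
P(phishing callback | evidence) = 0.13957 / 0.31496 ≈ 0.443
P(DDoS probe | evidence) = 0.017472 / 0.31496 ≈ 0.055
P(credential stuffing | evidence) = 0.070516 / 0.31496 ≈ 0.224
P(port scan | evidence) = 0.006552 / 0.31496 ≈ 0.021
P(ransomware staging | evidence) = 0.08085 / 0.31496 ≈ 0.257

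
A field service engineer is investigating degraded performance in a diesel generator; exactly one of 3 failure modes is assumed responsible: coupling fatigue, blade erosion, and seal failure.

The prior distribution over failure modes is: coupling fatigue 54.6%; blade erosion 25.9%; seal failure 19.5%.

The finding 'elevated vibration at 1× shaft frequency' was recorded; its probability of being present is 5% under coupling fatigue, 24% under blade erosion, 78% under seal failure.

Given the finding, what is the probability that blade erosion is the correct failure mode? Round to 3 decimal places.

0.257

By Bayes' rule, the unnormalized weight for each hypothesis is prior × likelihood:
  coupling fatigue: 0.546 × 0.05 = 0.0273
  blade erosion: 0.259 × 0.24 = 0.06216
  seal failure: 0.195 × 0.78 = 0.1521
The unnormalized weights sum to 0.24156.
P(blade erosion | evidence) = 0.06216 / 0.24156 ≈ 0.257.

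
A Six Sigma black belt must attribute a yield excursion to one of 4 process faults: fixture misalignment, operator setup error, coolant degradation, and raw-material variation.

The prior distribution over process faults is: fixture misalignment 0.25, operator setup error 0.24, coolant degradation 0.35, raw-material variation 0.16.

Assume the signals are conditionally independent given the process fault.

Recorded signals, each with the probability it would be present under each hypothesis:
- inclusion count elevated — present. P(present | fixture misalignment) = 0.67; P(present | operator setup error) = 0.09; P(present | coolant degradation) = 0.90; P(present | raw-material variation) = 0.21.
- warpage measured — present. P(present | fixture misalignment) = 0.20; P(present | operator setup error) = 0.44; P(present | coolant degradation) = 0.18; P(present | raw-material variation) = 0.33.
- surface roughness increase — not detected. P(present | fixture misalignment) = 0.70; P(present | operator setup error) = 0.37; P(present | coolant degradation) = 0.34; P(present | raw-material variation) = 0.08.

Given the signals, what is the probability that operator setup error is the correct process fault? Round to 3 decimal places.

For each hypothesis, the unnormalized posterior weight is prior × product of the signal likelihoods (using 1 − P(present | H) for each absent signal):
  fixture misalignment: 0.25 × 0.67 × 0.20 × (1 − 0.70) = 0.01005
  operator setup error: 0.24 × 0.09 × 0.44 × (1 − 0.37) = 0.0059875
  coolant degradation: 0.35 × 0.90 × 0.18 × (1 − 0.34) = 0.037422
  raw-material variation: 0.16 × 0.21 × 0.33 × (1 − 0.08) = 0.010201
Marginal likelihood of the evidence = 0.06366.
P(operator setup error | evidence) = 0.0059875 / 0.06366 ≈ 0.094.

0.094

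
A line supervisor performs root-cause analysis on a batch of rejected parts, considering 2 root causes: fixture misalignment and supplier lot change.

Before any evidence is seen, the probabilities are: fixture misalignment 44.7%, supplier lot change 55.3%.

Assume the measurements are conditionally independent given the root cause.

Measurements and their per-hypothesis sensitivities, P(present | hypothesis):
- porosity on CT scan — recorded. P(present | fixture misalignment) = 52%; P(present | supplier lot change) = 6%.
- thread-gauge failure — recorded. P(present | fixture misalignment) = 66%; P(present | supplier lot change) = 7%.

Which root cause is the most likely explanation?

Multiply each prior by the joint likelihood of the measurement pattern:
  fixture misalignment: 0.447 × 0.52 × 0.66 = 0.15341
  supplier lot change: 0.553 × 0.06 × 0.07 = 0.0023226
The unnormalized weights sum to 0.15573.
P(fixture misalignment | evidence) ≈ 0.15341 / 0.15573 ≈ 0.985
P(supplier lot change | evidence) ≈ 0.0023226 / 0.15573 ≈ 0.015
The largest is 0.985, so fixture misalignment is most probable.

fixture misalignment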